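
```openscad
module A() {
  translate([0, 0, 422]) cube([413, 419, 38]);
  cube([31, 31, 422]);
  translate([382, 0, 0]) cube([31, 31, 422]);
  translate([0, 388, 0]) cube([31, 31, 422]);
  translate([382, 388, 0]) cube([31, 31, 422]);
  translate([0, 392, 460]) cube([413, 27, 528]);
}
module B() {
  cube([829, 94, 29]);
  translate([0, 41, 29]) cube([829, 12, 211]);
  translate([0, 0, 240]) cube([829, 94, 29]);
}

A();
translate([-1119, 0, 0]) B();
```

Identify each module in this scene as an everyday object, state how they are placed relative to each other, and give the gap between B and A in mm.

A is a chair. B is an I-beam. The I-beam is on the floor beside the chair on its −x side. The gap between the I-beam and the chair is 290 mm.

The I-beam's nearest face is 290 mm from the chair's −x face.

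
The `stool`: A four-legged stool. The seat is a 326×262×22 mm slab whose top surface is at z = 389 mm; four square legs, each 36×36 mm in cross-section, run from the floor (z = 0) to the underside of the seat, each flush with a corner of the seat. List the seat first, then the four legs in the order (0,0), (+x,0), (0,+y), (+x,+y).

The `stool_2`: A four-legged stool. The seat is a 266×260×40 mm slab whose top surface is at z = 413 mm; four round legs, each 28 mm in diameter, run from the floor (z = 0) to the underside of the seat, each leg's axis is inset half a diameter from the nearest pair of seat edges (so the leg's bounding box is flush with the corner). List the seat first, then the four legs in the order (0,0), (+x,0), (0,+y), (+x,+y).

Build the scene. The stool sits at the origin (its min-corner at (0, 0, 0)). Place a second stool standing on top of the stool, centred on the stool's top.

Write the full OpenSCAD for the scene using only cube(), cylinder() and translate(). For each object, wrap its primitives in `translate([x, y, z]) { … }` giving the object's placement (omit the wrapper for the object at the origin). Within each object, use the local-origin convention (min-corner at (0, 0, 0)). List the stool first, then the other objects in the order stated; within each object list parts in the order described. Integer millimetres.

translate([0, 0, 367]) cube([326, 262, 22]);
cube([36, 36, 367]);
translate([290, 0, 0]) cube([36, 36, 367]);
translate([0, 226, 0]) cube([36, 36, 367]);
translate([290, 226, 0]) cube([36, 36, 367]);
translate([30, 1, 389]) {
  translate([0, 0, 373]) cube([266, 260, 40]);
  translate([14, 14, 0]) cylinder(h = 373, r = 14);
  translate([252, 14, 0]) cylinder(h = 373, r = 14);
  translate([14, 246, 0]) cylinder(h = 373, r = 14);
  translate([252, 246, 0]) cylinder(h = 373, r = 14);
}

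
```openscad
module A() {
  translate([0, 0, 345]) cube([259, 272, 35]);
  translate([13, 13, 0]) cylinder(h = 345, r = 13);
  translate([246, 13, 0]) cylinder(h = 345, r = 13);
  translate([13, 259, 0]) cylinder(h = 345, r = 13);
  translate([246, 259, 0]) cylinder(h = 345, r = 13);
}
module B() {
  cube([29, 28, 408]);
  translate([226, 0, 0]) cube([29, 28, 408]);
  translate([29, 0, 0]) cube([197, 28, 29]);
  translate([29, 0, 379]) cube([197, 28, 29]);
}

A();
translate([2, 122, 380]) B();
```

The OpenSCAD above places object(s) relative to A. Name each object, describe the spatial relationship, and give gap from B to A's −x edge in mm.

The picture frame's min-x is at 2; the stool's min-x is 0; gap = 2 mm.

A is a stool. B is a picture frame. The picture frame is on top of the stool, centred. The gap from the picture frame to the stool's −x edge is 2 mm.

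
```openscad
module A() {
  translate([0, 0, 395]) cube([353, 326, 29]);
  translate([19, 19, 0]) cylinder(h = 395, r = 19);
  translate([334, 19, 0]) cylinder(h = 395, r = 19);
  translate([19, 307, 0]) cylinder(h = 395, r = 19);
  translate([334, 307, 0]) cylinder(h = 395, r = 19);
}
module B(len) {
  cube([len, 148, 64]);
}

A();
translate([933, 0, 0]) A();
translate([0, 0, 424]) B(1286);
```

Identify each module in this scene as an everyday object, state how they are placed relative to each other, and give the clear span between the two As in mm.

A is a stool. B is a beam. A beam spans the tops of two stools. The clear span between the two stools is 580 mm.

Second stool starts at x = 933; first ends at x = 353; clear span = 933 − 353 = 580 mm.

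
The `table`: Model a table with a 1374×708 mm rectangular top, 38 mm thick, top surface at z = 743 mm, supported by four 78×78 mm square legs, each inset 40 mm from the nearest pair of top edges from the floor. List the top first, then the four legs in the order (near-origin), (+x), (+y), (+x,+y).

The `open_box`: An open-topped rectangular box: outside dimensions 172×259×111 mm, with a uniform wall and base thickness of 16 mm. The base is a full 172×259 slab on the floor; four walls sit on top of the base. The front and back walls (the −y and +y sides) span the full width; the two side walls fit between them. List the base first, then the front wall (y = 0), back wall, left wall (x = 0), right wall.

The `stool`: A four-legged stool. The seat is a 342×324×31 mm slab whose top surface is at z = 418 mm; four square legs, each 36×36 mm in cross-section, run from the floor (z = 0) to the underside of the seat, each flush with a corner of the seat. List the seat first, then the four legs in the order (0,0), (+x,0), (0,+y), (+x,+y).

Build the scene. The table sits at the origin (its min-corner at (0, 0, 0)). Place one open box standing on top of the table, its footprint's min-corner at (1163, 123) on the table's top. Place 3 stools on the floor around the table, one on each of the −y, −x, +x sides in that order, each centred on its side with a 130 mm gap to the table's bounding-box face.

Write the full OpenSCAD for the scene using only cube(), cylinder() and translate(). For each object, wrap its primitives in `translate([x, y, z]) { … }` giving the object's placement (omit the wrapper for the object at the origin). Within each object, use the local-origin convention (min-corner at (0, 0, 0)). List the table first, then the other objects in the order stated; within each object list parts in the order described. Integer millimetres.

translate([0, 0, 705]) cube([1374, 708, 38]);
translate([40, 40, 0]) cube([78, 78, 705]);
translate([1256, 40, 0]) cube([78, 78, 705]);
translate([40, 590, 0]) cube([78, 78, 705]);
translate([1256, 590, 0]) cube([78, 78, 705]);
translate([1163, 123, 743]) {
  cube([172, 259, 16]);
  translate([0, 0, 16]) cube([172, 16, 95]);
  translate([0, 243, 16]) cube([172, 16, 95]);
  translate([0, 16, 16]) cube([16, 227, 95]);
  translate([156, 16, 16]) cube([16, 227, 95]);
}
translate([516, -454, 0]) {
  translate([0, 0, 387]) cube([342, 324, 31]);
  cube([36, 36, 387]);
  translate([306, 0, 0]) cube([36, 36, 387]);
  translate([0, 288, 0]) cube([36, 36, 387]);
  translate([306, 288, 0]) cube([36, 36, 387]);
}
translate([-472, 192, 0]) {
  translate([0, 0, 387]) cube([342, 324, 31]);
  cube([36, 36, 387]);
  translate([306, 0, 0]) cube([36, 36, 387]);
  translate([0, 288, 0]) cube([36, 36, 387]);
  translate([306, 288, 0]) cube([36, 36, 387]);
}
translate([1504, 192, 0]) {
  translate([0, 0, 387]) cube([342, 324, 31]);
  cube([36, 36, 387]);
  translate([306, 0, 0]) cube([36, 36, 387]);
  translate([0, 288, 0]) cube([36, 36, 387]);
  translate([306, 288, 0]) cube([36, 36, 387]);
}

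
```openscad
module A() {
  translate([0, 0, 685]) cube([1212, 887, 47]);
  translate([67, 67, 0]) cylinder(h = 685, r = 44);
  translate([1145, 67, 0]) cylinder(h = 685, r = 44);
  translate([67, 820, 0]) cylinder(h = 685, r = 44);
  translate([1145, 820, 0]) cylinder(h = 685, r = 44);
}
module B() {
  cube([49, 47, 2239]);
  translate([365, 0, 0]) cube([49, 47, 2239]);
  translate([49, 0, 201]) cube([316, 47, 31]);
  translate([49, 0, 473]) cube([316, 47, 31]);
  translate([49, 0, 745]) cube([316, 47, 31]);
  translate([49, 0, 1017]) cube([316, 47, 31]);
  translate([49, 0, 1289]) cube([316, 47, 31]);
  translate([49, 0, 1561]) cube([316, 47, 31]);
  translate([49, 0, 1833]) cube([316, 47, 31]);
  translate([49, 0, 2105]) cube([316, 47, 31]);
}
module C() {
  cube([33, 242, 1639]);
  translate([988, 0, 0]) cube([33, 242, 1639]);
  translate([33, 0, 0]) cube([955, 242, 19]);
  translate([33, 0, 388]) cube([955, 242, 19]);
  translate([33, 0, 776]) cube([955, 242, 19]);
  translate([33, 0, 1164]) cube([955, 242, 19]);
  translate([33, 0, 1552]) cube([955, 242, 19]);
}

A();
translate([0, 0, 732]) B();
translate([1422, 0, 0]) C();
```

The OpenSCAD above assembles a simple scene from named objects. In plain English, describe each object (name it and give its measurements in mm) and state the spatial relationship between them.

A is a rectangular dining table. The top is 1212×887×47 mm with its upper surface at z = 732 mm. It stands on four round legs of 88 mm diameter, each leg's bounding box inset 23 mm from the nearest pair of top edges, running from the floor to the underside of the top.

B is a wooden ladder with two side rails of 49×47 mm section and 2239 mm height, set 414 mm apart overall. Between them run 8 rectangular rungs (47 mm deep, 31 mm thick), front faces flush with the rails' −y face. The bottom of the first rung is 201 mm above the floor and each subsequent rung is 272 mm higher than the one below.

C is a bookshelf 1021 mm wide overall, 242 mm deep and 1639 mm tall. The two sides are 33 mm thick vertical panels. 5 horizontal shelves of 19 mm thickness span between the inner faces of the sides; the lowest shelf sits on the floor and shelves are stacked with a clear vertical gap of 369 mm between each pair.

The ladder is on top of the table. The bookshelf is on the floor beside the table on its +x side.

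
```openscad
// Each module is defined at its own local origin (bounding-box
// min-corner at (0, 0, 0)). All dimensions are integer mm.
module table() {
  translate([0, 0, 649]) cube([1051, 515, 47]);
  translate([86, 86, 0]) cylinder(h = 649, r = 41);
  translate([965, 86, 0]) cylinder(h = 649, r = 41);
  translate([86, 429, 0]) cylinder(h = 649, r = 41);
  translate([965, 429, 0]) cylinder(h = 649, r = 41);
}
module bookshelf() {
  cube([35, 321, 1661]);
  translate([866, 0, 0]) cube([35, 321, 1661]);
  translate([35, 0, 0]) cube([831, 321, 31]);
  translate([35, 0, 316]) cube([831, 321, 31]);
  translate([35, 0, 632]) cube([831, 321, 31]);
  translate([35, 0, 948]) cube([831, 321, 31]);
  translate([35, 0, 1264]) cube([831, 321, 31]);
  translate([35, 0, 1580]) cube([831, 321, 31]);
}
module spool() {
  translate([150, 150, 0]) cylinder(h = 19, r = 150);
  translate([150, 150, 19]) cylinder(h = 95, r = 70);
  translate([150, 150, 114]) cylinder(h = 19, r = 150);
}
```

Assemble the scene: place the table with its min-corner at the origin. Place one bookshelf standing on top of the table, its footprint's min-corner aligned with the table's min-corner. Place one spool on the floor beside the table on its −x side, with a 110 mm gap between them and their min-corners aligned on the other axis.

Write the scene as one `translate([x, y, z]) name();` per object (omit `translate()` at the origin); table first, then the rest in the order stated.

table();
translate([0, 0, 696]) bookshelf();
translate([-410, 0, 0]) spool();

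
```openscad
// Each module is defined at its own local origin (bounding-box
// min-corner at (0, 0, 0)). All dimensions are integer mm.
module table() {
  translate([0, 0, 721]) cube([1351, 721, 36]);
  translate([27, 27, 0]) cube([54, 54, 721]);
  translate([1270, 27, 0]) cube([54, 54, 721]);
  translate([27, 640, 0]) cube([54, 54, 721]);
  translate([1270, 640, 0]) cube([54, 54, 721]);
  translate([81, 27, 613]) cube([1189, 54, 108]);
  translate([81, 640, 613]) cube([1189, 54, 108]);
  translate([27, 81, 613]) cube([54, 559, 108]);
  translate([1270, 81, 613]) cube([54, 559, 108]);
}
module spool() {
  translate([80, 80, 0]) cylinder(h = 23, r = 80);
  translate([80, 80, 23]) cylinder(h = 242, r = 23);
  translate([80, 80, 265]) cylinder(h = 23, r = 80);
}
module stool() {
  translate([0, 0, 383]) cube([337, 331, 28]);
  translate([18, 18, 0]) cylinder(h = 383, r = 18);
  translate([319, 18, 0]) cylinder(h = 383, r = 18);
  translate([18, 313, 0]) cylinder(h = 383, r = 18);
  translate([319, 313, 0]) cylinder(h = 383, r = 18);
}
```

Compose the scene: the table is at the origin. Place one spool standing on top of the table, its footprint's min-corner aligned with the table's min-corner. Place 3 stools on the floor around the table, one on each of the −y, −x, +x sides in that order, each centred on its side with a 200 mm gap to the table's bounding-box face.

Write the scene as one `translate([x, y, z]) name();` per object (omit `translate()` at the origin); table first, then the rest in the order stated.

table();
translate([0, 0, 757]) spool();
translate([507, -531, 0]) stool();
translate([-537, 195, 0]) stool();
translate([1551, 195, 0]) stool();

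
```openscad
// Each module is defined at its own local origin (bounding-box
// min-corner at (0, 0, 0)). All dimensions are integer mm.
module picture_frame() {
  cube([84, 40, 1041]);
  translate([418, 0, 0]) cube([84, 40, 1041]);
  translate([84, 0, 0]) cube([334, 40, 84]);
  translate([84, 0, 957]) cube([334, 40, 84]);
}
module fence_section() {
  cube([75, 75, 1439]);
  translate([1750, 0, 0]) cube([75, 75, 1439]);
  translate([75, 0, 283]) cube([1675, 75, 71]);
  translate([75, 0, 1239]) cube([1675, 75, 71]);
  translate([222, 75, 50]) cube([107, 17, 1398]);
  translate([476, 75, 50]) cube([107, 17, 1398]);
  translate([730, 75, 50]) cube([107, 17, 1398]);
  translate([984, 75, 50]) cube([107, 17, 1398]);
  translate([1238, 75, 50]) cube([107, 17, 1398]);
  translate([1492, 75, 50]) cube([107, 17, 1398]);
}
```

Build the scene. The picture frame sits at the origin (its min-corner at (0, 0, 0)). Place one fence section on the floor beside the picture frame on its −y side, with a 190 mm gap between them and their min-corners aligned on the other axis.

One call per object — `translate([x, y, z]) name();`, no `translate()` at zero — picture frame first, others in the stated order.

picture_frame();
translate([0, -282, 0]) fence_section();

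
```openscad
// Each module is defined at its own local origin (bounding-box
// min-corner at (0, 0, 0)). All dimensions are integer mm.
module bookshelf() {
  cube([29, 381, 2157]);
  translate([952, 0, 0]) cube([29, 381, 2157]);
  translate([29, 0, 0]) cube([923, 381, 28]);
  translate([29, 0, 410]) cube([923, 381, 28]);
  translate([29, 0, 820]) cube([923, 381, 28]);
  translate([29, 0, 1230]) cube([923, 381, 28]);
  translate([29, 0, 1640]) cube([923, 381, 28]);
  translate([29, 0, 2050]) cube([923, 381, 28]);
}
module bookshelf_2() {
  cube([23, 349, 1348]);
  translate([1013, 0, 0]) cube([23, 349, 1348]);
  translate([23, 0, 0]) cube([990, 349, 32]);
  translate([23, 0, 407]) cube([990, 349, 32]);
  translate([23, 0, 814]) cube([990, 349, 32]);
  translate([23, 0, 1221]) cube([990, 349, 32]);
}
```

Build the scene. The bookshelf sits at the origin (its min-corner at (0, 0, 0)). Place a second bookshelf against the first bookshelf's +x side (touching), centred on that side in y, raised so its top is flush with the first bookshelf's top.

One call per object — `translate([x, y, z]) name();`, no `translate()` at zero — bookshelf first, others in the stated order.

bookshelf();
translate([981, 16, 809]) bookshelf_2();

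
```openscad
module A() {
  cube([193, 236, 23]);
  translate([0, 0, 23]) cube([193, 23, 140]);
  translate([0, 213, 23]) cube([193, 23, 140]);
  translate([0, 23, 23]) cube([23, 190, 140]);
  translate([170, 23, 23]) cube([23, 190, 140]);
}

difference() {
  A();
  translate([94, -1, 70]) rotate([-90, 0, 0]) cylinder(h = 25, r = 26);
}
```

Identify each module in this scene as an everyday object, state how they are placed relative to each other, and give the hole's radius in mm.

The subtracted cylinder has r = 26 mm.

A is an open box. The open box has a circular hole through its front wall. The hole's radius is 26 mm.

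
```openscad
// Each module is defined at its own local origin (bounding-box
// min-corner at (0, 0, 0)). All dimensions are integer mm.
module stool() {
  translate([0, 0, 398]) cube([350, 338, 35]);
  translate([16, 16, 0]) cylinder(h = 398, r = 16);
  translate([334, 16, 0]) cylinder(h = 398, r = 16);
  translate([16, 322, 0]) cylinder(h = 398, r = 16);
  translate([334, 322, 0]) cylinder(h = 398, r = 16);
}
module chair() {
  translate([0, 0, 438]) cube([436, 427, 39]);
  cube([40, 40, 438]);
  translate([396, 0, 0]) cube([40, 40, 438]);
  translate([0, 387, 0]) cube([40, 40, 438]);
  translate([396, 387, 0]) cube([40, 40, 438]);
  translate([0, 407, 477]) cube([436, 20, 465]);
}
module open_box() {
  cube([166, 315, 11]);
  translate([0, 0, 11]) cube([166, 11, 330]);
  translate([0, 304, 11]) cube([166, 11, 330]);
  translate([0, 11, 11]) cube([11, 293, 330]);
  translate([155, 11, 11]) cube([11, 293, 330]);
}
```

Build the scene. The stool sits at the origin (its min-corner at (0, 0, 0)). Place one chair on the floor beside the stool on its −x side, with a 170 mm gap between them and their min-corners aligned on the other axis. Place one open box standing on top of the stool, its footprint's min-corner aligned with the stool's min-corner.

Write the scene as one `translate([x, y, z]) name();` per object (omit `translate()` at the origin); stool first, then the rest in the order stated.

stool();
translate([-606, 0, 0]) chair();
translate([0, 0, 433]) open_box();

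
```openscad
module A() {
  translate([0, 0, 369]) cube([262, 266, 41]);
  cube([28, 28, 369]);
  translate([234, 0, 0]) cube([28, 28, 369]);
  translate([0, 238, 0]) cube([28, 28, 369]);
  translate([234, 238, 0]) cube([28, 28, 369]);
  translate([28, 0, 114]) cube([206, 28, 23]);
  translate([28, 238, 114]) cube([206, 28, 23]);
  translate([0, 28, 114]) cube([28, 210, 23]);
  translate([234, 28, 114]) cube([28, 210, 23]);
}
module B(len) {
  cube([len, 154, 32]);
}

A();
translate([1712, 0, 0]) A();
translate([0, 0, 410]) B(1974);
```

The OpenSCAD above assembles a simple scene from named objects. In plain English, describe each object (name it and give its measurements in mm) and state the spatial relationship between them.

A is a four-legged stool. The seat is 262×266 mm, 41 mm thick, top at z = 410 mm. It stands on four square legs, each 28×28 mm in cross-section, from z = 0 to the seat underside, each flush with a corner of the seat. Four stretchers, 28 mm wide and 23 mm tall, connect adjacent legs with their undersides at z = 114 mm, each running between the inner faces of the legs it joins and aligned with the legs' outer faces on the other axis.

B is a rectangular beam 1974 mm long (x), 154 mm deep (y), 32 mm thick (z).

The beam spans the tops of two stools placed 1450 mm apart, resting at z = 410 mm.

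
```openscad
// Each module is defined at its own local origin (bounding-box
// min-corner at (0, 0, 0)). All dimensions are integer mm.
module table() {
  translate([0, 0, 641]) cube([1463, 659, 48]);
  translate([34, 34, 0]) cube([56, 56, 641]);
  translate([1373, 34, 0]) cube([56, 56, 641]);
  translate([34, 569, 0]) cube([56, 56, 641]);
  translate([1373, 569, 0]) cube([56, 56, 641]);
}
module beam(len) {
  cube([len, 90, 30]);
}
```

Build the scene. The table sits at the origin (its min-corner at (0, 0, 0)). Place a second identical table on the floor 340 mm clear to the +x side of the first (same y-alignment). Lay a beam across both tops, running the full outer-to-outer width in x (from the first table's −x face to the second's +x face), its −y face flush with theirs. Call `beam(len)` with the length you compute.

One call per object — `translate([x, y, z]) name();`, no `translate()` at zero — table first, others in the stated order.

table();
translate([1803, 0, 0]) table();
translate([0, 0, 689]) beam(3266);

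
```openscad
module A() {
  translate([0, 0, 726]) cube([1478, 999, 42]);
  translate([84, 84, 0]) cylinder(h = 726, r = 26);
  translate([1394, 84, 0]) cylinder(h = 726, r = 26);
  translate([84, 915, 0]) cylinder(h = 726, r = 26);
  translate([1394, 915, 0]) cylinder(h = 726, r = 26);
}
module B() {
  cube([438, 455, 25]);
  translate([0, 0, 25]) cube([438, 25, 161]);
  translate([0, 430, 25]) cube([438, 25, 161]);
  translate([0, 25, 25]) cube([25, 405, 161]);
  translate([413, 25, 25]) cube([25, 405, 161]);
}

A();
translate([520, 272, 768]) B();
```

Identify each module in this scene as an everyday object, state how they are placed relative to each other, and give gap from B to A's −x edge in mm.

The open box's min-x is at 520; the table's min-x is 0; gap = 520 mm.

A is a table. B is an open box. The open box is on top of the table, centred. The gap from the open box to the table's −x edge is 520 mm.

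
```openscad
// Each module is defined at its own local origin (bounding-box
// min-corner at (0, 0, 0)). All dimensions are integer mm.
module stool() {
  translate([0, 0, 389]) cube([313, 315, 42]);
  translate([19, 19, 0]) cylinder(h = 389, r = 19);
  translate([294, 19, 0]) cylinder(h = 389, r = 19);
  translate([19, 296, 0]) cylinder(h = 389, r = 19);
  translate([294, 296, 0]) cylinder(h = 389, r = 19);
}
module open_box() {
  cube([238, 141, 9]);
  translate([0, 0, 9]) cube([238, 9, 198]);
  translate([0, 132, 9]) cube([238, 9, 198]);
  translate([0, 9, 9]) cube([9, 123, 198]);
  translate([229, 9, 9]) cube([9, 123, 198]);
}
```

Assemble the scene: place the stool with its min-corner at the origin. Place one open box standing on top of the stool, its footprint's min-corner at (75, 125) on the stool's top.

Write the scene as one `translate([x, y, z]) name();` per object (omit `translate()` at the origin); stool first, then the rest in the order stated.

stool();
translate([75, 125, 431]) open_box();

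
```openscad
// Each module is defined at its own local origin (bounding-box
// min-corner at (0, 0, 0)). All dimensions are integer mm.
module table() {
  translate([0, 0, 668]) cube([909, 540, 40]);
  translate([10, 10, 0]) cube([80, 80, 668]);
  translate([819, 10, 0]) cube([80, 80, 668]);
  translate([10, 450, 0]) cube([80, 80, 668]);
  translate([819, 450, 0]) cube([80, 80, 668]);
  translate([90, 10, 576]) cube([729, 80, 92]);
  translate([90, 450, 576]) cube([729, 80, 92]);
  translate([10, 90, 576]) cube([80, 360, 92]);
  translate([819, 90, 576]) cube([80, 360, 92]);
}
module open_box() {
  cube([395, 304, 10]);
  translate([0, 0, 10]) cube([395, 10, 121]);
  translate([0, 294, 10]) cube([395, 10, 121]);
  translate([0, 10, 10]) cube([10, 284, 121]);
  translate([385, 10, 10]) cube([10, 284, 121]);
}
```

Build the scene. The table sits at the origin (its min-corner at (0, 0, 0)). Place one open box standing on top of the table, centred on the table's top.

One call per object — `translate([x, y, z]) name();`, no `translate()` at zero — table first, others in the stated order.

table();
translate([257, 118, 708]) open_box();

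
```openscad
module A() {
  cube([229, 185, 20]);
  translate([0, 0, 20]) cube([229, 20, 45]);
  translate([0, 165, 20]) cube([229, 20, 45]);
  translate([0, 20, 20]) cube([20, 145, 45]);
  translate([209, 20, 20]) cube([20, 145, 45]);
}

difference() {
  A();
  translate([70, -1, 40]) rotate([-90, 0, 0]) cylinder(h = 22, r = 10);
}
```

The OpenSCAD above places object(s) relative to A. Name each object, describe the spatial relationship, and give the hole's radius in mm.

The subtracted cylinder has r = 10 mm.

A is an open box. The open box has a circular hole through its front wall. The hole's radius is 10 mm.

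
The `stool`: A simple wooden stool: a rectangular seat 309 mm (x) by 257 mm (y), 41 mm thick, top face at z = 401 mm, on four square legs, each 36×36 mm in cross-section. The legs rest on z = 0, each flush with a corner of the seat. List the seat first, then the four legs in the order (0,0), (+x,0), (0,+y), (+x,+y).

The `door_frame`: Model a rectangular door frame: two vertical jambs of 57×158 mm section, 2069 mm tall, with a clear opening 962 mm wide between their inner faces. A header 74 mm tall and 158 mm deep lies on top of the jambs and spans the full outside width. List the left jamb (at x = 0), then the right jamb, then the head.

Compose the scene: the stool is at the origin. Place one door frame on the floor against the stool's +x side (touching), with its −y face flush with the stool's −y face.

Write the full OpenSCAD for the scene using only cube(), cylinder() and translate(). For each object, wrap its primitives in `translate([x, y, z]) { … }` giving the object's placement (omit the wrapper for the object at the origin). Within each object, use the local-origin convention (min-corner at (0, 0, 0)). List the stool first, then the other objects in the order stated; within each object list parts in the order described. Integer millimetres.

translate([0, 0, 360]) cube([309, 257, 41]);
cube([36, 36, 360]);
translate([273, 0, 0]) cube([36, 36, 360]);
translate([0, 221, 0]) cube([36, 36, 360]);
translate([273, 221, 0]) cube([36, 36, 360]);
translate([309, 0, 0]) {
  cube([57, 158, 2069]);
  translate([1019, 0, 0]) cube([57, 158, 2069]);
  translate([0, 0, 2069]) cube([1076, 158, 74]);
}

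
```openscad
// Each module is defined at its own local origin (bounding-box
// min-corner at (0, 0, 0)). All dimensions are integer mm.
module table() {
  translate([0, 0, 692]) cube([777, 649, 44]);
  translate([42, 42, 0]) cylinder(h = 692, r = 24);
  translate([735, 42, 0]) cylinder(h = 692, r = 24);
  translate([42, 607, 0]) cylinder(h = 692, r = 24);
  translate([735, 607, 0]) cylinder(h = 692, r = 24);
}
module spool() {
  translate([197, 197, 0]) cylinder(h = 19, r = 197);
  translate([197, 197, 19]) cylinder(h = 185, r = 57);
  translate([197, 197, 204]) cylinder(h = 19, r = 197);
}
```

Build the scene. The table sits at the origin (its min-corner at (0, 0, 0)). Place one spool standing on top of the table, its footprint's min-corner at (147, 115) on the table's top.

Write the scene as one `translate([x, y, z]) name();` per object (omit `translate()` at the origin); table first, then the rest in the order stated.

table();
translate([147, 115, 736]) spool();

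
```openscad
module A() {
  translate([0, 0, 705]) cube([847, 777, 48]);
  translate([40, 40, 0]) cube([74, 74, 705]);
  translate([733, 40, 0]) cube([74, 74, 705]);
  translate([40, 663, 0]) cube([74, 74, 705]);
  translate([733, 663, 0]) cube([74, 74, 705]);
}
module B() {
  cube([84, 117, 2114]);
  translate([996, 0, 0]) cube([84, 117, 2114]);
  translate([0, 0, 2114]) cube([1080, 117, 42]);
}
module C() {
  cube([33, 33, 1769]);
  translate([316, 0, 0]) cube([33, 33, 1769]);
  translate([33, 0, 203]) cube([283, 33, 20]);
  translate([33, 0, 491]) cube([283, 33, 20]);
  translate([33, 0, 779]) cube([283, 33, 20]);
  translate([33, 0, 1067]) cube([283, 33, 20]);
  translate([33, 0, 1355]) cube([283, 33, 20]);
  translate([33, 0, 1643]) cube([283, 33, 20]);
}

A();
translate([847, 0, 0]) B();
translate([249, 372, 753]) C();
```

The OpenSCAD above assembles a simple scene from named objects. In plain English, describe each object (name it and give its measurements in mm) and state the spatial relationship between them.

A is a table with a 847×777 mm rectangular top, 48 mm thick, top surface at z = 753 mm, supported by four 74×74 mm square legs, each inset 40 mm from the nearest pair of top edges, running from the floor.

B is a rectangular door frame: two vertical jambs of 84×117 mm section, 2114 mm tall, with a clear opening 912 mm wide between their inner faces. A header 42 mm tall and 117 mm deep lies on top of the jambs and spans the full outside width.

C is a wooden ladder with two side rails of 33×33 mm section and 1769 mm height, set 349 mm apart overall. Between them run 6 rectangular rungs (33 mm deep, 20 mm thick), front faces flush with the rails' −y face. The bottom of the first rung is 203 mm above the floor and each subsequent rung is 288 mm higher than the one below.

The door frame is against the table's +x side, with their −y faces flush. The ladder is on top of the table, centred.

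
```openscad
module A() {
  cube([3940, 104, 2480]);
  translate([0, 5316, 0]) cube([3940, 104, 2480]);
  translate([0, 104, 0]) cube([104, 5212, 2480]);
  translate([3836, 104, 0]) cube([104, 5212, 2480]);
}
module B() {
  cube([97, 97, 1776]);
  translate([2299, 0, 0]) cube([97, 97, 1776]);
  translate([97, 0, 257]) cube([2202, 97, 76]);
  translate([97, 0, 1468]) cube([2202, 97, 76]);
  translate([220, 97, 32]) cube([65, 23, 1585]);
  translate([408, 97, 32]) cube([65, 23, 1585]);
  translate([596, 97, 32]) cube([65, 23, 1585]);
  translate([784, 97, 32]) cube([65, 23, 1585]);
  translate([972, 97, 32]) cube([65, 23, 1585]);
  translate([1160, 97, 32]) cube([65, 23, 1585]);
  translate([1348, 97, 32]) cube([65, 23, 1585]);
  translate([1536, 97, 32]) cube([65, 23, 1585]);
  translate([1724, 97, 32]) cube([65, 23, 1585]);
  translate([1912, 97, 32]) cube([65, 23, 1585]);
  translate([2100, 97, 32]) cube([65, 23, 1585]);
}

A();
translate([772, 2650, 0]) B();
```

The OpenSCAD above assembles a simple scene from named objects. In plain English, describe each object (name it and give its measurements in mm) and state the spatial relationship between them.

A is the wall frame of a small rectangular building: four walls, each 2480 mm tall and 104 mm thick, enclosing a footprint 3940 mm (x) by 5420 mm (y) outside-to-outside, with no floor or roof. The front and back walls (the −y and +y sides) span the full width; the two side walls fit between them.

B is a fence section. Two 97×97 mm posts, 1776 mm tall, stand on the floor with a clear span of 2202 mm between their inner faces. Two horizontal rails of 97×76 mm section span the gap between the posts with their undersides at z = 257 mm and z = 1468 mm, flush with the posts' −y face. 11 pickets, each 65 mm wide, 23 mm thick and 1585 mm tall, are fixed to the +y face of the rails with their bottoms at z = 32 mm, evenly spaced across the span with equal gaps (rounded down to the nearest mm) at the −x end and between each pair — any rounding remainder accumulates at the +x end.

The fence section sits inside the house frame, centred.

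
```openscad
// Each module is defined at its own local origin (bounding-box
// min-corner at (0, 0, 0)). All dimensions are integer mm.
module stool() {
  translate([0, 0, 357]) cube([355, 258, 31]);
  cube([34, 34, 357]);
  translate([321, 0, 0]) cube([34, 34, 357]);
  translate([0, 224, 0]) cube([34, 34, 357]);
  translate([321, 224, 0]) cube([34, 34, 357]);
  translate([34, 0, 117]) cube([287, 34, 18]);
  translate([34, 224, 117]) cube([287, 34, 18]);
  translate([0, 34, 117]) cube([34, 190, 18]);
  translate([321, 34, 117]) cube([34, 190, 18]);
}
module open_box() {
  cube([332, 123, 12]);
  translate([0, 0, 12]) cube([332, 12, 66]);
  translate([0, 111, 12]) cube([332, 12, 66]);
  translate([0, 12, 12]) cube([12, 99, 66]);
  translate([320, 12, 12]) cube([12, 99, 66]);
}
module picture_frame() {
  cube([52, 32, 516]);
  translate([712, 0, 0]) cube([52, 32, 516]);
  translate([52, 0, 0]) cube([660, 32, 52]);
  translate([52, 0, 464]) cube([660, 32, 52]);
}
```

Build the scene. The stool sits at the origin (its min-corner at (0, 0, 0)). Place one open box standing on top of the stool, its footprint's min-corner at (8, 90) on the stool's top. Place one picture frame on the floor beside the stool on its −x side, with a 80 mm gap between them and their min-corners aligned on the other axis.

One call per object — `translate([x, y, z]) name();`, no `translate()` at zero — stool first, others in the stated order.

stool();
translate([8, 90, 388]) open_box();
translate([-844, 0, 0]) picture_frame();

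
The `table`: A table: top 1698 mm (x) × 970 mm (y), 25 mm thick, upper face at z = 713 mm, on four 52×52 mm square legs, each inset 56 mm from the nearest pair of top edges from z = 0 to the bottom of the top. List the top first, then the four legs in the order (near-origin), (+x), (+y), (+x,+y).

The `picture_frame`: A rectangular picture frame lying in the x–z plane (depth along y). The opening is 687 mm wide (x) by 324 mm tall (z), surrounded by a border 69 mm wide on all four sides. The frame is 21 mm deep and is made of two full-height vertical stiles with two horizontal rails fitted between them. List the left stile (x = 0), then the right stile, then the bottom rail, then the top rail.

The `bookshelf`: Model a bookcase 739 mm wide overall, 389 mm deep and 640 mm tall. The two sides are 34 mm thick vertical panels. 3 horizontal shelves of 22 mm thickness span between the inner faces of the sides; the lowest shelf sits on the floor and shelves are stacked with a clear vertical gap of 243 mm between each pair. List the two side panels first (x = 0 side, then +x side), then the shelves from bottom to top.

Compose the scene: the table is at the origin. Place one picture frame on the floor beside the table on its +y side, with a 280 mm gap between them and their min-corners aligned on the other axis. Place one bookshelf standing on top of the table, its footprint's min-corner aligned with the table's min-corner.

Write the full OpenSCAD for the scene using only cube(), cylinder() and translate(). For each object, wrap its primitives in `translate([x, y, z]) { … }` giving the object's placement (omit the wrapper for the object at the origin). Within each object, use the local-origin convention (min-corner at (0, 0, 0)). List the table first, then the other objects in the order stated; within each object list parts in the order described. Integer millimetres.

translate([0, 0, 688]) cube([1698, 970, 25]);
translate([56, 56, 0]) cube([52, 52, 688]);
translate([1590, 56, 0]) cube([52, 52, 688]);
translate([56, 862, 0]) cube([52, 52, 688]);
translate([1590, 862, 0]) cube([52, 52, 688]);
translate([0, 1250, 0]) {
  cube([69, 21, 462]);
  translate([756, 0, 0]) cube([69, 21, 462]);
  translate([69, 0, 0]) cube([687, 21, 69]);
  translate([69, 0, 393]) cube([687, 21, 69]);
}
translate([0, 0, 713]) {
  cube([34, 389, 640]);
  translate([705, 0, 0]) cube([34, 389, 640]);
  translate([34, 0, 0]) cube([671, 389, 22]);
  translate([34, 0, 265]) cube([671, 389, 22]);
  translate([34, 0, 530]) cube([671, 389, 22]);
}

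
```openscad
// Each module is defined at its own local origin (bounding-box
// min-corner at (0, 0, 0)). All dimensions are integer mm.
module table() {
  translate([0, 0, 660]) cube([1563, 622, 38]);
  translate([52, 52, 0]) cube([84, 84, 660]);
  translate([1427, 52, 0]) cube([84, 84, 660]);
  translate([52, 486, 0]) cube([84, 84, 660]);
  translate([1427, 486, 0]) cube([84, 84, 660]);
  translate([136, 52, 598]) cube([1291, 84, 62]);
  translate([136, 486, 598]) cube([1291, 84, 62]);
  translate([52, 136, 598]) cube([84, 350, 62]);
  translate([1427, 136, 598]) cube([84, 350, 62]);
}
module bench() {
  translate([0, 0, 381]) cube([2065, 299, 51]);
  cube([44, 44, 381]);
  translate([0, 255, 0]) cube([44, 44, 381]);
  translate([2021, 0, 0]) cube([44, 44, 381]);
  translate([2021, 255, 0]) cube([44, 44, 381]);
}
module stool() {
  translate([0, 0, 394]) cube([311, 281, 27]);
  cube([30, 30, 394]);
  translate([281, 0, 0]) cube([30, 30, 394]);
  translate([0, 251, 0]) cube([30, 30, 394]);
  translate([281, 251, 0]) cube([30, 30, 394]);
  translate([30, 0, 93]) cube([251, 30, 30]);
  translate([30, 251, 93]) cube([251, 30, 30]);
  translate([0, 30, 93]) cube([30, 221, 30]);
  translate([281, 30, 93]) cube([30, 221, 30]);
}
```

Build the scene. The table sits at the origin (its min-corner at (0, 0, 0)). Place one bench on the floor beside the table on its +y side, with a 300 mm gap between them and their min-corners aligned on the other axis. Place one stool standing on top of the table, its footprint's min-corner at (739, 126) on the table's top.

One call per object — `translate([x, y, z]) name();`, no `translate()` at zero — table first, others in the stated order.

table();
translate([0, 922, 0]) bench();
translate([739, 126, 698]) stool();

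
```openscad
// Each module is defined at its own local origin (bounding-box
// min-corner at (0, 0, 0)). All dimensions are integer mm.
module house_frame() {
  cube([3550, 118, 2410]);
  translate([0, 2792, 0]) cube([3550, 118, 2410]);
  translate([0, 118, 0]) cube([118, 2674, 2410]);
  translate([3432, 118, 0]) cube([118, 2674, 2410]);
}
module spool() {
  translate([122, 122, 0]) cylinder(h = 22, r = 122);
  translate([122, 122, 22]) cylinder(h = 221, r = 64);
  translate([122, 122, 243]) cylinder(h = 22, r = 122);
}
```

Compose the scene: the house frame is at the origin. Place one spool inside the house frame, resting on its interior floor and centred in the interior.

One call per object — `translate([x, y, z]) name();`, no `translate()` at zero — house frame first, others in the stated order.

house_frame();
translate([1653, 1333, 0]) spool();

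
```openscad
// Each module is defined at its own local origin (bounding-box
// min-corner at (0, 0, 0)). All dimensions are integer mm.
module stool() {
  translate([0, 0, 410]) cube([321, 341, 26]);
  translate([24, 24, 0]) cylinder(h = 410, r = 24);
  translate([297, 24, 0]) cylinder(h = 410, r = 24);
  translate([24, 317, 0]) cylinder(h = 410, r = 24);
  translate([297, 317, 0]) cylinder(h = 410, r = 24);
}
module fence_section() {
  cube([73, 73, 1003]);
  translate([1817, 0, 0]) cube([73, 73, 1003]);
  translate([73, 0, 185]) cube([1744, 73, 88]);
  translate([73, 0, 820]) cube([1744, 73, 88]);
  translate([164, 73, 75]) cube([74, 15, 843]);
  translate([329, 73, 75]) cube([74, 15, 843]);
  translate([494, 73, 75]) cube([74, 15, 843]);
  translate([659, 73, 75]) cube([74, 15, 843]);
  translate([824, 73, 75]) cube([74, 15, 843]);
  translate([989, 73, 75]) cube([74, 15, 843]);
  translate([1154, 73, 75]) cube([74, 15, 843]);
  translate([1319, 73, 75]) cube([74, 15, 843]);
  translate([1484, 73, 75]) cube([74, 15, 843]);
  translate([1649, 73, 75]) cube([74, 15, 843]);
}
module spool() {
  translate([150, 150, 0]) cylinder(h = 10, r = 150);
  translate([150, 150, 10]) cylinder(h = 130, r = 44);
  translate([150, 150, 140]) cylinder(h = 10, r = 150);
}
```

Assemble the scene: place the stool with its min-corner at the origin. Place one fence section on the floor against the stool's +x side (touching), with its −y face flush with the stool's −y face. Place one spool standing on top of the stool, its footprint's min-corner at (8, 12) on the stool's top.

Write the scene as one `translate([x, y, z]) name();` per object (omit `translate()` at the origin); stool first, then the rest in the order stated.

stool();
translate([321, 0, 0]) fence_section();
translate([8, 12, 436]) spool();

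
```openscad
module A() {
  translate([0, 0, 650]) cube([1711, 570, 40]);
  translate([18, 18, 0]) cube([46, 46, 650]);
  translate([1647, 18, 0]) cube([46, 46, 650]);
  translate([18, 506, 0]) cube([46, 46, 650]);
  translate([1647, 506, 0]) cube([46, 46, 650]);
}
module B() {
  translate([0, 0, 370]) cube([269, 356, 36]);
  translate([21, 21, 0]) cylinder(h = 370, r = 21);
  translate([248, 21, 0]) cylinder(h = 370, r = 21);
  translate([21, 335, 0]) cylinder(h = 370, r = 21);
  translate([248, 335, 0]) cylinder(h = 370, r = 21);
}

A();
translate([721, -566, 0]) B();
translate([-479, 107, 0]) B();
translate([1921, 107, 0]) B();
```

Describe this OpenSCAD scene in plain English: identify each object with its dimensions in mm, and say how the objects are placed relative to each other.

A is a table with a 1711×570 mm rectangular top, 40 mm thick, top surface at z = 690 mm, supported by four 46×46 mm square legs, each inset 18 mm from the nearest pair of top edges, running from the floor.

B is a four-legged stool. The seat is 269×356 mm, 36 mm thick, top at z = 406 mm. It stands on four round legs, each 42 mm in diameter, from z = 0 to the seat underside, each leg's axis is inset half a diameter from the nearest pair of seat edges (so the leg's bounding box is flush with the corner).

Three stools sit around the table at the −y, −x, +x sides.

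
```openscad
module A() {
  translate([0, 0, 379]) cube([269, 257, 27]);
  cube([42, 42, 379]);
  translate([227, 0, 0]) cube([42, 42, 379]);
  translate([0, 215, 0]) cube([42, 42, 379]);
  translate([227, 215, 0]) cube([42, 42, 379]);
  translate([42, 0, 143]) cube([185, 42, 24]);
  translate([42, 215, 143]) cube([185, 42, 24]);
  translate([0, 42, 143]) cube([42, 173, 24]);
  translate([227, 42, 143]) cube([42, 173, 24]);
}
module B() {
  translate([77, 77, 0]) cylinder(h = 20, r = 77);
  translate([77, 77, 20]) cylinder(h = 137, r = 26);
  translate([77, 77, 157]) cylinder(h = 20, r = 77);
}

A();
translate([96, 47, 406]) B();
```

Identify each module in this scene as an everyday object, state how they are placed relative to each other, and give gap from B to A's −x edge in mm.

The spool's min-x is at 96; the stool's min-x is 0; gap = 96 mm.

A is a stool. B is a spool. The spool is on top of the stool. The gap from the spool to the stool's −x edge is 96 mm.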